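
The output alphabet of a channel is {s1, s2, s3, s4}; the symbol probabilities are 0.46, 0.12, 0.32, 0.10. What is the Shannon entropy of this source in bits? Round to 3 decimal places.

H = −Σ pᵢ log₂ pᵢ.
−0.46·log₂(0.46) = 0.5153
−0.12·log₂(0.12) = 0.3671
−0.32·log₂(0.32) = 0.5260
−0.10·log₂(0.10) = 0.3322
Sum ≈ 1.7406 → 1.741 bits.

1.741 bits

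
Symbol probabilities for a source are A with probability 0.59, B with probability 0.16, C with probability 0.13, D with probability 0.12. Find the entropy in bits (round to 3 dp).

H = −Σ pᵢ log₂ pᵢ.
−0.59·log₂(0.59) = 0.4491
−0.16·log₂(0.16) = 0.4230
−0.13·log₂(0.13) = 0.3826
−0.12·log₂(0.12) = 0.3671
Sum ≈ 1.6218 → 1.622 bits.

1.622 bits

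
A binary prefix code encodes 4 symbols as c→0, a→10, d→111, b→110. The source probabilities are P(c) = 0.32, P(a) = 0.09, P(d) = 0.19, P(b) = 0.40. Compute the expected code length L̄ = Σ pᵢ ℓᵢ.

L̄ = Σ pᵢ·ℓᵢ = 0.32·1 + 0.09·2 + 0.19·3 + 0.40·3 = 2.27 bits/symbol.

2.27 bits/symbol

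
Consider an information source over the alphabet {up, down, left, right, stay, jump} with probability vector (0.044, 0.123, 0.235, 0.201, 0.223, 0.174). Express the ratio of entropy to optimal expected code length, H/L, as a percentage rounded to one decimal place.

Entropy H = −Σ p log₂ p ≈ 2.4481 bits.
Huffman merges: 11/250+123/1000→167/1000; 167/1000+87/500→341/1000; 201/1000+223/1000→53/125; 47/200+341/1000→72/125; 53/125+72/125→1. L = 627/250 ≈ 2.5080.
Efficiency = H/L = 2.4481/2.5080 = 97.6%.

97.6%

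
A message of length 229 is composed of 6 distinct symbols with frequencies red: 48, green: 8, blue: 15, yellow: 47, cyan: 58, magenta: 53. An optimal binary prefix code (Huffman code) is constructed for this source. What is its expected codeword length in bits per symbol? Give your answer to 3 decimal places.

2.406 bits/symbol

Probabilities are the counts divided by 229.
Repeatedly combine the two least-probable nodes; the expected code length is the sum of the merged weights.
merge 8/229 + 15/229 → 23/229
merge 23/229 + 47/229 → 70/229
merge 48/229 + 53/229 → 101/229
merge 58/229 + 70/229 → 128/229
merge 101/229 + 128/229 → 1
L = 23/229 + 70/229 + 101/229 + 128/229 + 1 = 551/229 ≈ 2.406 bits/symbol.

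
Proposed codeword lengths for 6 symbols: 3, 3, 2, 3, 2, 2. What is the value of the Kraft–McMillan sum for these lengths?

1.125

With common denominator 2^3 = 8: Σ 2^(−ℓᵢ) = 1/8 + 1/8 + 2/8 + 1/8 + 2/8 + 2/8 = 9/8 = 1.125.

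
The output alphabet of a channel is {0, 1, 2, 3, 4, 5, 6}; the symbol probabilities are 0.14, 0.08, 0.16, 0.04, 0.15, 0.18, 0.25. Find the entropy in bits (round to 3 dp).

2.653 bits

H = −Σ pᵢ log₂ pᵢ.
−0.14·log₂(0.14) = 0.3971
−0.08·log₂(0.08) = 0.2915
−0.16·log₂(0.16) = 0.4230
−0.04·log₂(0.04) = 0.1858
−0.15·log₂(0.15) = 0.4105
−0.18·log₂(0.18) = 0.4453
−0.25·log₂(0.25) = 0.5000
Sum ≈ 2.6532 → 2.653 bits.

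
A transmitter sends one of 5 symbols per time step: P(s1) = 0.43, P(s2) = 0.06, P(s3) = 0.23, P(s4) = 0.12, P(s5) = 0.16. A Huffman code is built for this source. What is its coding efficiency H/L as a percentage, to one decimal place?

Entropy H = −Σ p log₂ p ≈ 2.0448 bits.
Huffman merges: 3/50+3/25→9/50; 4/25+9/50→17/50; 23/100+17/50→57/100; 43/100+57/100→1. L = 209/100 ≈ 2.0900.
Efficiency = H/L = 2.0448/2.0900 = 97.8%.

97.8%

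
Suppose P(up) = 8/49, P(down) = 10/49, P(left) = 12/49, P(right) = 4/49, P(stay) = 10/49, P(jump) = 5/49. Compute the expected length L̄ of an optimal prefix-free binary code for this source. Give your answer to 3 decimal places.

Repeatedly combine the two least-probable nodes; the expected code length is the sum of the merged weights.
merge 4/49 + 5/49 → 9/49
merge 8/49 + 9/49 → 17/49
merge 10/49 + 10/49 → 20/49
merge 12/49 + 17/49 → 29/49
merge 20/49 + 29/49 → 1
L = 9/49 + 17/49 + 20/49 + 29/49 + 1 = 124/49 ≈ 2.531 bits/symbol.

2.531 bits/symbol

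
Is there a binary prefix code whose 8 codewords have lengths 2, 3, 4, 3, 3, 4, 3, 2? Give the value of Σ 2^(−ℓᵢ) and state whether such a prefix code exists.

1.125; no

With common denominator 2^4 = 16: Σ 2^(−ℓᵢ) = 4/16 + 2/16 + 1/16 + 2/16 + 2/16 + 1/16 + 2/16 + 4/16 = 18/16 = 1.125.
Kraft's inequality requires Σ ≤ 1; here Σ = 1.125 > 1, so no such prefix code exists.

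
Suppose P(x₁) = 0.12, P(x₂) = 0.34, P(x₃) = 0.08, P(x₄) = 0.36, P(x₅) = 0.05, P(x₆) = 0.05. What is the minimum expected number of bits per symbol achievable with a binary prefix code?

Repeatedly combine the two least-probable nodes; the expected code length is the sum of the merged weights.
merge 1/20 + 1/20 → 1/10
merge 2/25 + 1/10 → 9/50
merge 3/25 + 9/50 → 3/10
merge 3/10 + 17/50 → 16/25
merge 9/25 + 16/25 → 1
L = 1/10 + 9/50 + 3/10 + 16/25 + 1 = 111/50 = 2.22 bits/symbol.

2.22 bits/symbol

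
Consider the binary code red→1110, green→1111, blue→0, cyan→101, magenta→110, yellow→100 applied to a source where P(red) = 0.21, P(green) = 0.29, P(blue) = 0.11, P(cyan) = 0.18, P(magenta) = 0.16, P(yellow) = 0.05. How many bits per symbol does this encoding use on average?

L̄ = Σ pᵢ·ℓᵢ = 0.21·4 + 0.29·4 + 0.11·1 + 0.18·3 + 0.16·3 + 0.05·3 = 3.28 bits/symbol.

3.28 bits/symbol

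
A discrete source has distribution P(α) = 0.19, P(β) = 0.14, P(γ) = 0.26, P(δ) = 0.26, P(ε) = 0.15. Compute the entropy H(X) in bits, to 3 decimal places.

2.273 bits

H = −Σ pᵢ log₂ pᵢ.
−0.19·log₂(0.19) = 0.4552
−0.14·log₂(0.14) = 0.3971
−0.26·log₂(0.26) = 0.5053
−0.26·log₂(0.26) = 0.5053
−0.15·log₂(0.15) = 0.4105
Sum ≈ 2.2735 → 2.273 bits.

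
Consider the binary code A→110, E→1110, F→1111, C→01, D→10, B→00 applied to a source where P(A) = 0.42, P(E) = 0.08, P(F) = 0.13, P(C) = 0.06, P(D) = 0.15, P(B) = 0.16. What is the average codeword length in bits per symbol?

L̄ = Σ pᵢ·ℓᵢ = 0.42·3 + 0.08·4 + 0.13·4 + 0.06·2 + 0.15·2 + 0.16·2 = 2.84 bits/symbol.

2.84 bits/symbol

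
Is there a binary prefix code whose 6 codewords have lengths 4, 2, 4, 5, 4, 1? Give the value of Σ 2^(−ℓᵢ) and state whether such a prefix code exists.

With common denominator 2^5 = 32: Σ 2^(−ℓᵢ) = 2/32 + 8/32 + 2/32 + 1/32 + 2/32 + 16/32 = 31/32 = 0.96875.
Kraft's inequality requires Σ ≤ 1; here Σ = 0.96875 ≤ 1, so such a prefix code exists.

0.96875; yes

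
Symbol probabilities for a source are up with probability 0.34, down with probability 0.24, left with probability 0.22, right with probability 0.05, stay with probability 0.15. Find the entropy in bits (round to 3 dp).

H = −Σ pᵢ log₂ pᵢ.
−0.34·log₂(0.34) = 0.5292
−0.24·log₂(0.24) = 0.4941
−0.22·log₂(0.22) = 0.4806
−0.05·log₂(0.05) = 0.2161
−0.15·log₂(0.15) = 0.4105
Sum ≈ 2.1305 → 2.131 bits.

2.131 bits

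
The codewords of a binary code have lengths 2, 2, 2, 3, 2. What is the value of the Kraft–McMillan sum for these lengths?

1.125

With common denominator 2^3 = 8: Σ 2^(−ℓᵢ) = 2/8 + 2/8 + 2/8 + 1/8 + 2/8 = 9/8 = 1.125.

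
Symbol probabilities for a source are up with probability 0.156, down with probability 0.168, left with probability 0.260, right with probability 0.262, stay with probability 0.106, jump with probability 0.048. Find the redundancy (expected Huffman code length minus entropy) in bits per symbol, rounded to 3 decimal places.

0.048 bits

Entropy H = −Σ p log₂ p ≈ 2.4155 bits.
Huffman merges: 6/125+53/500→77/500; 77/500+39/250→31/100; 21/125+13/50→107/250; 131/500+31/100→143/250; 107/250+143/250→1. L = 308/125 ≈ 2.4640.
L − H = 2.4640 − 2.4155 = 0.048 bits.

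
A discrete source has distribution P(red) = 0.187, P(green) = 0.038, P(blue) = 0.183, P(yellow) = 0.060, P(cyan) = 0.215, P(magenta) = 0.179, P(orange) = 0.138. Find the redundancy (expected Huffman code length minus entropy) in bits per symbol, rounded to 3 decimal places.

0.057 bits

Entropy H = −Σ p log₂ p ≈ 2.6389 bits.
Huffman merges: 19/500+3/50→49/500; 49/500+69/500→59/250; 179/1000+183/1000→181/500; 187/1000+43/200→201/500; 59/250+181/500→299/500; 201/500+299/500→1. L = 337/125 ≈ 2.6960.
L − H = 2.6960 − 2.6389 = 0.057 bits.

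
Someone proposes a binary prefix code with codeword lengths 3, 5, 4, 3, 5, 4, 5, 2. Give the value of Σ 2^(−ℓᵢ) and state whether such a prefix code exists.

With common denominator 2^5 = 32: Σ 2^(−ℓᵢ) = 4/32 + 1/32 + 2/32 + 4/32 + 1/32 + 2/32 + 1/32 + 8/32 = 23/32 = 0.71875.
Kraft's inequality requires Σ ≤ 1; here Σ = 0.71875 ≤ 1, so such a prefix code exists.

0.71875; yes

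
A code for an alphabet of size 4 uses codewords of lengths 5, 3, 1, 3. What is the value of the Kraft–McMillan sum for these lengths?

0.78125

With common denominator 2^5 = 32: Σ 2^(−ℓᵢ) = 1/32 + 4/32 + 16/32 + 4/32 = 25/32 = 0.78125.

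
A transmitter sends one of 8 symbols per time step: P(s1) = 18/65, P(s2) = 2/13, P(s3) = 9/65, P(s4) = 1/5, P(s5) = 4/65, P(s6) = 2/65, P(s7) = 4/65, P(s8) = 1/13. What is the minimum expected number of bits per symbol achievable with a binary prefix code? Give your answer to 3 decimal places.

2.754 bits/symbol

Repeatedly combine the two least-probable nodes; the expected code length is the sum of the merged weights.
merge 2/65 + 4/65 → 6/65
merge 4/65 + 1/13 → 9/65
merge 6/65 + 9/65 → 3/13
merge 9/65 + 2/13 → 19/65
merge 1/5 + 3/13 → 28/65
merge 18/65 + 19/65 → 37/65
merge 28/65 + 37/65 → 1
L = 6/65 + 9/65 + 3/13 + 19/65 + 28/65 + 37/65 + 1 = 179/65 ≈ 2.754 bits/symbol.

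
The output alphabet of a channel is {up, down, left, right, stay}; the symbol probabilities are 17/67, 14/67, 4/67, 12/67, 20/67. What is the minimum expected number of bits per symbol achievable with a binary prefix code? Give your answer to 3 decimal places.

2.239 bits/symbol

Repeatedly combine the two least-probable nodes; the expected code length is the sum of the merged weights.
merge 4/67 + 12/67 → 16/67
merge 14/67 + 16/67 → 30/67
merge 17/67 + 20/67 → 37/67
merge 30/67 + 37/67 → 1
L = 16/67 + 30/67 + 37/67 + 1 = 150/67 ≈ 2.239 bits/symbol.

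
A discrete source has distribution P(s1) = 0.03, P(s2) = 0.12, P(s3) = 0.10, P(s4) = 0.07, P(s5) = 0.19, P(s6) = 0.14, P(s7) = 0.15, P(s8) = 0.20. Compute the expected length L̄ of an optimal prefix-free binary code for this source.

2.9 bits/symbol

Repeatedly combine the two least-probable nodes; the expected code length is the sum of the merged weights.
merge 3/100 + 7/100 → 1/10
merge 1/10 + 1/10 → 1/5
merge 3/25 + 7/50 → 13/50
merge 3/20 + 19/100 → 17/50
merge 1/5 + 1/5 → 2/5
merge 13/50 + 17/50 → 3/5
merge 2/5 + 3/5 → 1
L = 1/10 + 1/5 + 13/50 + 17/50 + 2/5 + 3/5 + 1 = 29/10 = 2.9 bits/symbol.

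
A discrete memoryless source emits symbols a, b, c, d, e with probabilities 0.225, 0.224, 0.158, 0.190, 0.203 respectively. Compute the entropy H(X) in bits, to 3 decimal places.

2.311 bits

H = −Σ pᵢ log₂ pᵢ.
−0.225·log₂(0.225) = 0.4842
−0.224·log₂(0.224) = 0.4835
−0.158·log₂(0.158) = 0.4206
−0.190·log₂(0.190) = 0.4552
−0.203·log₂(0.203) = 0.4670
Sum ≈ 2.3105 → 2.311 bits.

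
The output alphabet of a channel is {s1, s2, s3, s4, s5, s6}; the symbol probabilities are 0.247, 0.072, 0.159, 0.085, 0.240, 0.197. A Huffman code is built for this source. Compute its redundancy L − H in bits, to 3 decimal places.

0.021 bits

Entropy H = −Σ p log₂ p ≈ 2.4516 bits.
Huffman merges: 9/125+17/200→157/1000; 157/1000+159/1000→79/250; 197/1000+6/25→437/1000; 247/1000+79/250→563/1000; 437/1000+563/1000→1. L = 2473/1000 ≈ 2.4730.
L − H = 2.4730 − 2.4516 = 0.021 bits.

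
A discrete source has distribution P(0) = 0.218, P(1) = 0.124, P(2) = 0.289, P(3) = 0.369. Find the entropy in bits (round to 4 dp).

1.9008 bits

H = −Σ pᵢ log₂ pᵢ.
−0.218·log₂(0.218) = 0.4791
−0.124·log₂(0.124) = 0.3734
−0.289·log₂(0.289) = 0.5176
−0.369·log₂(0.369) = 0.5307
Sum ≈ 1.9008 → 1.9008 bits.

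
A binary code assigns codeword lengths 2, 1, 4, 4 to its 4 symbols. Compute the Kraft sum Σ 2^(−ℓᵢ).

0.875

With common denominator 2^4 = 16: Σ 2^(−ℓᵢ) = 4/16 + 8/16 + 1/16 + 1/16 = 14/16 = 0.875.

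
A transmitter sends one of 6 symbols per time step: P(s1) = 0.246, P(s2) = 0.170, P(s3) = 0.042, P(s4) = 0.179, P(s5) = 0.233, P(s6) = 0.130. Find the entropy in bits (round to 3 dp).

H = −Σ pᵢ log₂ pᵢ.
−0.246·log₂(0.246) = 0.4977
−0.170·log₂(0.170) = 0.4346
−0.042·log₂(0.042) = 0.1921
−0.179·log₂(0.179) = 0.4443
−0.233·log₂(0.233) = 0.4897
−0.130·log₂(0.130) = 0.3826
Sum ≈ 2.4410 → 2.441 bits.

2.441 bits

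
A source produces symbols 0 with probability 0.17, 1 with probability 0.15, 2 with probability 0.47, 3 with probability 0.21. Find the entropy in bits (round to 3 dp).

1.830 bits

H = −Σ pᵢ log₂ pᵢ.
−0.17·log₂(0.17) = 0.4346
−0.15·log₂(0.15) = 0.4105
−0.47·log₂(0.47) = 0.5120
−0.21·log₂(0.21) = 0.4728
Sum ≈ 1.8299 → 1.830 bits.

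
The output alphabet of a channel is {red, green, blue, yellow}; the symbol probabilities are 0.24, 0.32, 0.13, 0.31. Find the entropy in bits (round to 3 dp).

1.927 bits

H = −Σ pᵢ log₂ pᵢ.
−0.24·log₂(0.24) = 0.4941
−0.32·log₂(0.32) = 0.5260
−0.13·log₂(0.13) = 0.3826
−0.31·log₂(0.31) = 0.5238
Sum ≈ 1.9266 → 1.927 bits.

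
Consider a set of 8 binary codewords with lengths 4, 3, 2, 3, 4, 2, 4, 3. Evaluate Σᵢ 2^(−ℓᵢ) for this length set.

With common denominator 2^4 = 16: Σ 2^(−ℓᵢ) = 1/16 + 2/16 + 4/16 + 2/16 + 1/16 + 4/16 + 1/16 + 2/16 = 17/16 = 1.0625.

1.0625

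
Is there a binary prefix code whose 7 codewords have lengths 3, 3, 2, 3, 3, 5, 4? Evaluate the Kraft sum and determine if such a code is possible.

0.84375; yes

With common denominator 2^5 = 32: Σ 2^(−ℓᵢ) = 4/32 + 4/32 + 8/32 + 4/32 + 4/32 + 1/32 + 2/32 = 27/32 = 0.84375.
Kraft's inequality requires Σ ≤ 1; here Σ = 0.84375 ≤ 1, so such a prefix code exists.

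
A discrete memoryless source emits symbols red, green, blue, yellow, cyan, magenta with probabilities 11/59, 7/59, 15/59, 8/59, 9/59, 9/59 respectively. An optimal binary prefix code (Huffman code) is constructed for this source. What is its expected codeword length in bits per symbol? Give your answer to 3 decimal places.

2.559 bits/symbol

Repeatedly combine the two least-probable nodes; the expected code length is the sum of the merged weights.
merge 7/59 + 8/59 → 15/59
merge 9/59 + 9/59 → 18/59
merge 11/59 + 15/59 → 26/59
merge 15/59 + 18/59 → 33/59
merge 26/59 + 33/59 → 1
L = 15/59 + 18/59 + 26/59 + 33/59 + 1 = 151/59 ≈ 2.559 bits/symbol.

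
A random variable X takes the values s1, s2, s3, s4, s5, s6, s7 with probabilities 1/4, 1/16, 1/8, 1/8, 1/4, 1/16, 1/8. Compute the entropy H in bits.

2.625 bits

Each probability is a power of 1/2, so log₂(1/p) is an integer.
H = Σ p·log₂(1/p) = 1/4·2 + 1/16·4 + 1/8·3 + 1/8·3 + 1/4·2 + 1/16·4 + 1/8·3 = 2.625 bits.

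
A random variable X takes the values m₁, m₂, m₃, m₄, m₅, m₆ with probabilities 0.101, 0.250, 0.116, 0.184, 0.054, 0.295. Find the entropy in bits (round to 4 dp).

2.3909 bits

H = −Σ pᵢ log₂ pᵢ.
−0.101·log₂(0.101) = 0.3341
−0.250·log₂(0.250) = 0.5000
−0.116·log₂(0.116) = 0.3605
−0.184·log₂(0.184) = 0.4494
−0.054·log₂(0.054) = 0.2274
−0.295·log₂(0.295) = 0.5196
Sum ≈ 2.3909 → 2.3909 bits.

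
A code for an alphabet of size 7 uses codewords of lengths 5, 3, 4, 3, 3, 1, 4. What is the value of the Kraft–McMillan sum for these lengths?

With common denominator 2^5 = 32: Σ 2^(−ℓᵢ) = 1/32 + 4/32 + 2/32 + 4/32 + 4/32 + 16/32 + 2/32 = 33/32 = 1.03125.

1.03125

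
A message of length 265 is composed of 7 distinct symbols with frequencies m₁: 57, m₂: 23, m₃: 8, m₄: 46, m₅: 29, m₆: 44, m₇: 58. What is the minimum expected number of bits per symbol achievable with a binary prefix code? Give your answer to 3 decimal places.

2.683 bits/symbol

Probabilities are the counts divided by 265.
Repeatedly combine the two least-probable nodes; the expected code length is the sum of the merged weights.
merge 8/265 + 23/265 → 31/265
merge 29/265 + 31/265 → 12/53
merge 44/265 + 46/265 → 18/53
merge 57/265 + 58/265 → 23/53
merge 12/53 + 18/53 → 30/53
merge 23/53 + 30/53 → 1
L = 31/265 + 12/53 + 18/53 + 23/53 + 30/53 + 1 = 711/265 ≈ 2.683 bits/symbol.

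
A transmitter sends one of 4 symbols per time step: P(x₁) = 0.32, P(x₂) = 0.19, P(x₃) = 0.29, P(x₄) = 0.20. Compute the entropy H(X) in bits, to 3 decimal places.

H = −Σ pᵢ log₂ pᵢ.
−0.32·log₂(0.32) = 0.5260
−0.19·log₂(0.19) = 0.4552
−0.29·log₂(0.29) = 0.5179
−0.20·log₂(0.20) = 0.4644
Sum ≈ 1.9635 → 1.964 bits.

1.964 bits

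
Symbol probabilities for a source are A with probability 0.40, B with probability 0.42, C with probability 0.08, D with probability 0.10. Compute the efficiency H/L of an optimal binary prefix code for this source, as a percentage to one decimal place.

95.3%

Entropy H = −Σ p log₂ p ≈ 1.6781 bits.
Huffman merges: 2/25+1/10→9/50; 9/50+2/5→29/50; 21/50+29/50→1. L = 44/25 ≈ 1.7600.
Efficiency = H/L = 1.6781/1.7600 = 95.3%.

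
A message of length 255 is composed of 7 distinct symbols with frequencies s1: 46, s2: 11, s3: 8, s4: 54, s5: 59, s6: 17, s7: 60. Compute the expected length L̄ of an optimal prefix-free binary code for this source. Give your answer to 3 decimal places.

2.537 bits/symbol

Probabilities are the counts divided by 255.
Repeatedly combine the two least-probable nodes; the expected code length is the sum of the merged weights.
merge 8/255 + 11/255 → 19/255
merge 1/15 + 19/255 → 12/85
merge 12/85 + 46/255 → 82/255
merge 18/85 + 59/255 → 113/255
merge 4/17 + 82/255 → 142/255
merge 113/255 + 142/255 → 1
L = 19/255 + 12/85 + 82/255 + 113/255 + 142/255 + 1 = 647/255 ≈ 2.537 bits/symbol.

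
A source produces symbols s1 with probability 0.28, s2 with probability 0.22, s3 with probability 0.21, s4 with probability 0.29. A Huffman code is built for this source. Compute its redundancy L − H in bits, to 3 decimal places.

0.014 bits

Entropy H = −Σ p log₂ p ≈ 1.9855 bits.
Huffman merges: 21/100+11/50→43/100; 7/25+29/100→57/100; 43/100+57/100→1. L = 2 ≈ 2.0000.
L − H = 2.0000 − 1.9855 = 0.014 bits.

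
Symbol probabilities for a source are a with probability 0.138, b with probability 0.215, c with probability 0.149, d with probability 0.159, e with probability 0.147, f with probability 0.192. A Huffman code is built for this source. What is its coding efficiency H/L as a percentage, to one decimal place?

Entropy H = −Σ p log₂ p ≈ 2.5659 bits.
Huffman merges: 69/500+147/1000→57/200; 149/1000+159/1000→77/250; 24/125+43/200→407/1000; 57/200+77/250→593/1000; 407/1000+593/1000→1. L = 2593/1000 ≈ 2.5930.
Efficiency = H/L = 2.5659/2.5930 = 99.0%.

99.0%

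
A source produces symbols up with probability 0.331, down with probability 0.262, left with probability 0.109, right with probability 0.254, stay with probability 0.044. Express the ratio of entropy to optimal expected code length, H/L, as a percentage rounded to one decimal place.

Entropy H = −Σ p log₂ p ≈ 2.0833 bits.
Huffman merges: 11/250+109/1000→153/1000; 153/1000+127/500→407/1000; 131/500+331/1000→593/1000; 407/1000+593/1000→1. L = 2153/1000 ≈ 2.1530.
Efficiency = H/L = 2.0833/2.1530 = 96.8%.

96.8%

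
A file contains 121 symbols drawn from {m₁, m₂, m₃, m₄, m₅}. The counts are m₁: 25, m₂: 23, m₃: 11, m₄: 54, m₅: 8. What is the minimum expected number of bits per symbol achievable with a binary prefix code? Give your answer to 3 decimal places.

2.058 bits/symbol

Probabilities are the counts divided by 121.
Repeatedly combine the two least-probable nodes; the expected code length is the sum of the merged weights.
merge 8/121 + 1/11 → 19/121
merge 19/121 + 23/121 → 42/121
merge 25/121 + 42/121 → 67/121
merge 54/121 + 67/121 → 1
L = 19/121 + 42/121 + 67/121 + 1 = 249/121 ≈ 2.058 bits/symbol.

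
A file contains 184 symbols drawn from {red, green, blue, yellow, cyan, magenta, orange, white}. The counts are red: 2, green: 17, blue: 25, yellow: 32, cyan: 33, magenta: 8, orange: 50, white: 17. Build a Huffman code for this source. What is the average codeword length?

Probabilities are the counts divided by 184.
Repeatedly combine the two least-probable nodes; the expected code length is the sum of the merged weights.
merge 1/92 + 1/23 → 5/92
merge 5/92 + 17/184 → 27/184
merge 17/184 + 25/184 → 21/92
merge 27/184 + 4/23 → 59/184
merge 33/184 + 21/92 → 75/184
merge 25/92 + 59/184 → 109/184
merge 75/184 + 109/184 → 1
L = 5/92 + 27/184 + 21/92 + 59/184 + 75/184 + 109/184 + 1 = 11/4 = 2.75 bits/symbol.

2.75 bits/symbol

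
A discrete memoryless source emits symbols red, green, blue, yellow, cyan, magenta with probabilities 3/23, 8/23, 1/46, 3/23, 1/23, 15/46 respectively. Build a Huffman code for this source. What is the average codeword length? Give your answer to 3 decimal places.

2.239 bits/symbol

Repeatedly combine the two least-probable nodes; the expected code length is the sum of the merged weights.
merge 1/46 + 1/23 → 3/46
merge 3/46 + 3/23 → 9/46
merge 3/23 + 9/46 → 15/46
merge 15/46 + 15/46 → 15/23
merge 8/23 + 15/23 → 1
L = 3/46 + 9/46 + 15/46 + 15/23 + 1 = 103/46 ≈ 2.239 bits/symbol.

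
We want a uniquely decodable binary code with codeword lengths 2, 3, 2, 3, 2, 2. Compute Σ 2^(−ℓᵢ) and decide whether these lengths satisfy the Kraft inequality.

1.25; no

With common denominator 2^3 = 8: Σ 2^(−ℓᵢ) = 2/8 + 1/8 + 2/8 + 1/8 + 2/8 + 2/8 = 10/8 = 1.25.
Kraft's inequality requires Σ ≤ 1; here Σ = 1.25 > 1, so no such prefix code exists.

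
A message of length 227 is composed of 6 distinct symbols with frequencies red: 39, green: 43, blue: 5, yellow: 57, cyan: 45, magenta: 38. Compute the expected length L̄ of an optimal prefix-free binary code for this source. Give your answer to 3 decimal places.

Probabilities are the counts divided by 227.
Repeatedly combine the two least-probable nodes; the expected code length is the sum of the merged weights.
merge 5/227 + 38/227 → 43/227
merge 39/227 + 43/227 → 82/227
merge 43/227 + 45/227 → 88/227
merge 57/227 + 82/227 → 139/227
merge 88/227 + 139/227 → 1
L = 43/227 + 82/227 + 88/227 + 139/227 + 1 = 579/227 ≈ 2.551 bits/symbol.

2.551 bits/symbol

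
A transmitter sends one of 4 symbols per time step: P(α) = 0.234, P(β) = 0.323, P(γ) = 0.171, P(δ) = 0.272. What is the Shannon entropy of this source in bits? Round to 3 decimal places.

1.964 bits

H = −Σ pᵢ log₂ pᵢ.
−0.234·log₂(0.234) = 0.4903
−0.323·log₂(0.323) = 0.5266
−0.171·log₂(0.171) = 0.4357
−0.272·log₂(0.272) = 0.5109
Sum ≈ 1.9635 → 1.964 bits.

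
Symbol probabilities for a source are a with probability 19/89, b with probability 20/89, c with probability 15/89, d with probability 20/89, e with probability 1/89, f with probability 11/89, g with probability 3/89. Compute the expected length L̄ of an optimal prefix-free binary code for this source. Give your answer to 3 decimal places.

Repeatedly combine the two least-probable nodes; the expected code length is the sum of the merged weights.
merge 1/89 + 3/89 → 4/89
merge 4/89 + 11/89 → 15/89
merge 15/89 + 15/89 → 30/89
merge 19/89 + 20/89 → 39/89
merge 20/89 + 30/89 → 50/89
merge 39/89 + 50/89 → 1
L = 4/89 + 15/89 + 30/89 + 39/89 + 50/89 + 1 = 227/89 ≈ 2.551 bits/symbol.

2.551 bits/symbol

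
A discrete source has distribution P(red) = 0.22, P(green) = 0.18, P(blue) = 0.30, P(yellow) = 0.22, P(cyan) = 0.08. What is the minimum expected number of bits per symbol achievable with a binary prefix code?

2.26 bits/symbol

Repeatedly combine the two least-probable nodes; the expected code length is the sum of the merged weights.
merge 2/25 + 9/50 → 13/50
merge 11/50 + 11/50 → 11/25
merge 13/50 + 3/10 → 14/25
merge 11/25 + 14/25 → 1
L = 13/50 + 11/25 + 14/25 + 1 = 113/50 = 2.26 bits/symbol.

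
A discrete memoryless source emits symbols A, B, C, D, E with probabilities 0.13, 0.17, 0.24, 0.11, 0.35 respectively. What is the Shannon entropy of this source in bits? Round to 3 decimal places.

H = −Σ pᵢ log₂ pᵢ.
−0.13·log₂(0.13) = 0.3826
−0.17·log₂(0.17) = 0.4346
−0.24·log₂(0.24) = 0.4941
−0.11·log₂(0.11) = 0.3503
−0.35·log₂(0.35) = 0.5301
Sum ≈ 2.1918 → 2.192 bits.

2.192 bits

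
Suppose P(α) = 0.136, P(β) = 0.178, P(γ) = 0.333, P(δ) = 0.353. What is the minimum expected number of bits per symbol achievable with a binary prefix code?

1.961 bits/symbol

Repeatedly combine the two least-probable nodes; the expected code length is the sum of the merged weights.
merge 17/125 + 89/500 → 157/500
merge 157/500 + 333/1000 → 647/1000
merge 353/1000 + 647/1000 → 1
L = 157/500 + 647/1000 + 1 = 1961/1000 = 1.961 bits/symbol.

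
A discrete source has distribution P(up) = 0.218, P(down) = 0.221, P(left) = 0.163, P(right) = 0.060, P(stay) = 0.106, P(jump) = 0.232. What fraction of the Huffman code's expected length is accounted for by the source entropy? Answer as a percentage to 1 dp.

Entropy H = −Σ p log₂ p ≈ 2.4627 bits.
Huffman merges: 3/50+53/500→83/500; 163/1000+83/500→329/1000; 109/500+221/1000→439/1000; 29/125+329/1000→561/1000; 439/1000+561/1000→1. L = 499/200 ≈ 2.4950.
Efficiency = H/L = 2.4627/2.4950 = 98.7%.

98.7%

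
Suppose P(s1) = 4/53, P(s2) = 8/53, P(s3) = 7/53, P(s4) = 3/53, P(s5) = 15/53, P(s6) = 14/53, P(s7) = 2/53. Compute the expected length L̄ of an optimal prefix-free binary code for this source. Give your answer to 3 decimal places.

2.547 bits/symbol

Repeatedly combine the two least-probable nodes; the expected code length is the sum of the merged weights.
merge 2/53 + 3/53 → 5/53
merge 4/53 + 5/53 → 9/53
merge 7/53 + 8/53 → 15/53
merge 9/53 + 14/53 → 23/53
merge 15/53 + 15/53 → 30/53
merge 23/53 + 30/53 → 1
L = 5/53 + 9/53 + 15/53 + 23/53 + 30/53 + 1 = 135/53 ≈ 2.547 bits/symbol.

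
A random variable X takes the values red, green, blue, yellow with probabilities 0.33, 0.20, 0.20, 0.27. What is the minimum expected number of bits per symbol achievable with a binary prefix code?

Repeatedly combine the two least-probable nodes; the expected code length is the sum of the merged weights.
merge 1/5 + 1/5 → 2/5
merge 27/100 + 33/100 → 3/5
merge 2/5 + 3/5 → 1
L = 2/5 + 3/5 + 1 = 2 bits/symbol.

2 bits/symbol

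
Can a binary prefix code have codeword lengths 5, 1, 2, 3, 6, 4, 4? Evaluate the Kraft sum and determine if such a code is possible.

1.046875; no

With common denominator 2^6 = 64: Σ 2^(−ℓᵢ) = 2/64 + 32/64 + 16/64 + 8/64 + 1/64 + 4/64 + 4/64 = 67/64 = 1.046875.
Kraft's inequality requires Σ ≤ 1; here Σ = 1.046875 > 1, so no such prefix code exists.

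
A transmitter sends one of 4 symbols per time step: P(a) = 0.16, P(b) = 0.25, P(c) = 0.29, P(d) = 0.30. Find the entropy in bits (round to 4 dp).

H = −Σ pᵢ log₂ pᵢ.
−0.16·log₂(0.16) = 0.4230
−0.25·log₂(0.25) = 0.5000
−0.29·log₂(0.29) = 0.5179
−0.30·log₂(0.30) = 0.5211
Sum ≈ 1.9620 → 1.9620 bits.

1.9620 bits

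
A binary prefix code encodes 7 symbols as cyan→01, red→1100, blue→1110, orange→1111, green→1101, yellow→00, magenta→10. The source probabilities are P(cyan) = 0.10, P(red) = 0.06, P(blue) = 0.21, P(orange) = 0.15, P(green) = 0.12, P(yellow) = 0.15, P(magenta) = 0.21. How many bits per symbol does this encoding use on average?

L̄ = Σ pᵢ·ℓᵢ = 0.10·2 + 0.06·4 + 0.21·4 + 0.15·4 + 0.12·4 + 0.15·2 + 0.21·2 = 3.08 bits/symbol.

3.08 bits/symbol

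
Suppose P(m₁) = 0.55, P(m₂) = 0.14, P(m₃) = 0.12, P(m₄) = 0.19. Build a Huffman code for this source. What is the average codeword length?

Repeatedly combine the two least-probable nodes; the expected code length is the sum of the merged weights.
merge 3/25 + 7/50 → 13/50
merge 19/100 + 13/50 → 9/20
merge 9/20 + 11/20 → 1
L = 13/50 + 9/20 + 1 = 171/100 = 1.71 bits/symbol.

1.71 bits/symbol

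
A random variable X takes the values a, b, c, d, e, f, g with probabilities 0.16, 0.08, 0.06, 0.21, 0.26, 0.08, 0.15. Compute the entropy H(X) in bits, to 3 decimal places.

2.638 bits

H = −Σ pᵢ log₂ pᵢ.
−0.16·log₂(0.16) = 0.4230
−0.08·log₂(0.08) = 0.2915
−0.06·log₂(0.06) = 0.2435
−0.21·log₂(0.21) = 0.4728
−0.26·log₂(0.26) = 0.5053
−0.08·log₂(0.08) = 0.2915
−0.15·log₂(0.15) = 0.4105
Sum ≈ 2.6382 → 2.638 bits.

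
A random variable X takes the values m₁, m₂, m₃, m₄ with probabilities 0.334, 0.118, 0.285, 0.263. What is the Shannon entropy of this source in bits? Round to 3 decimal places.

H = −Σ pᵢ log₂ pᵢ.
−0.334·log₂(0.334) = 0.5284
−0.118·log₂(0.118) = 0.3638
−0.285·log₂(0.285) = 0.5161
−0.263·log₂(0.263) = 0.5068
Sum ≈ 1.9151 → 1.915 bits.

1.915 bits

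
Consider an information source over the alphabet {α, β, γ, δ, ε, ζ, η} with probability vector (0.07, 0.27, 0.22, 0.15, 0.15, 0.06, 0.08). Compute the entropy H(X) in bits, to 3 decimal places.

H = −Σ pᵢ log₂ pᵢ.
−0.07·log₂(0.07) = 0.2686
−0.27·log₂(0.27) = 0.5100
−0.22·log₂(0.22) = 0.4806
−0.15·log₂(0.15) = 0.4105
−0.15·log₂(0.15) = 0.4105
−0.06·log₂(0.06) = 0.2435
−0.08·log₂(0.08) = 0.2915
Sum ≈ 2.6153 → 2.615 bits.

2.615 bits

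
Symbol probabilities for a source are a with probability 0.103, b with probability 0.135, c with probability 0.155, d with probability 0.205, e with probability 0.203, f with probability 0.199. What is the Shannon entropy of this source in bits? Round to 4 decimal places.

H = −Σ pᵢ log₂ pᵢ.
−0.103·log₂(0.103) = 0.3378
−0.135·log₂(0.135) = 0.3900
−0.155·log₂(0.155) = 0.4169
−0.205·log₂(0.205) = 0.4687
−0.203·log₂(0.203) = 0.4670
−0.199·log₂(0.199) = 0.4635
Sum ≈ 2.5439 → 2.5439 bits.

2.5439 bits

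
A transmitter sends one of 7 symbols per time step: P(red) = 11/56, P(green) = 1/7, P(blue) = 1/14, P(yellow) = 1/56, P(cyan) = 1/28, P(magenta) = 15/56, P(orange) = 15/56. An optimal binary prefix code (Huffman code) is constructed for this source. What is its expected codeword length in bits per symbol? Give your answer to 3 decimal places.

2.446 bits/symbol

Repeatedly combine the two least-probable nodes; the expected code length is the sum of the merged weights.
merge 1/56 + 1/28 → 3/56
merge 3/56 + 1/14 → 1/8
merge 1/8 + 1/7 → 15/56
merge 11/56 + 15/56 → 13/28
merge 15/56 + 15/56 → 15/28
merge 13/28 + 15/28 → 1
L = 3/56 + 1/8 + 15/56 + 13/28 + 15/28 + 1 = 137/56 ≈ 2.446 bits/symbol.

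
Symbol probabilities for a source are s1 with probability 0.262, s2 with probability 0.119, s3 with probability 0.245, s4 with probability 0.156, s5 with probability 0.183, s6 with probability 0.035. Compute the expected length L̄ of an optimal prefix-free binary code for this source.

2.464 bits/symbol

Repeatedly combine the two least-probable nodes; the expected code length is the sum of the merged weights.
merge 7/200 + 119/1000 → 77/500
merge 77/500 + 39/250 → 31/100
merge 183/1000 + 49/200 → 107/250
merge 131/500 + 31/100 → 143/250
merge 107/250 + 143/250 → 1
L = 77/500 + 31/100 + 107/250 + 143/250 + 1 = 308/125 = 2.464 bits/symbol.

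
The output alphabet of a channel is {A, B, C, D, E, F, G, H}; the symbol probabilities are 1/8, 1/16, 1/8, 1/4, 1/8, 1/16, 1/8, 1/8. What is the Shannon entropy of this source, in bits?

Each probability is a power of 1/2, so log₂(1/p) is an integer.
H = Σ p·log₂(1/p) = 1/8·3 + 1/16·4 + 1/8·3 + 1/4·2 + 1/8·3 + 1/16·4 + 1/8·3 + 1/8·3 = 2.875 bits.

2.875 bits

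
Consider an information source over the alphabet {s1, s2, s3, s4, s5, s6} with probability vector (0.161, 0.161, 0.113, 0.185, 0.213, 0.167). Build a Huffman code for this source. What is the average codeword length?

Repeatedly combine the two least-probable nodes; the expected code length is the sum of the merged weights.
merge 113/1000 + 161/1000 → 137/500
merge 161/1000 + 167/1000 → 41/125
merge 37/200 + 213/1000 → 199/500
merge 137/500 + 41/125 → 301/500
merge 199/500 + 301/500 → 1
L = 137/500 + 41/125 + 199/500 + 301/500 + 1 = 1301/500 = 2.602 bits/symbol.

2.602 bits/symbol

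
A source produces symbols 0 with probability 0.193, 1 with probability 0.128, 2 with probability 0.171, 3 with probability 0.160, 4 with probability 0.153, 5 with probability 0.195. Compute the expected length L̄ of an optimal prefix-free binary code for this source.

2.612 bits/symbol

Repeatedly combine the two least-probable nodes; the expected code length is the sum of the merged weights.
merge 16/125 + 153/1000 → 281/1000
merge 4/25 + 171/1000 → 331/1000
merge 193/1000 + 39/200 → 97/250
merge 281/1000 + 331/1000 → 153/250
merge 97/250 + 153/250 → 1
L = 281/1000 + 331/1000 + 97/250 + 153/250 + 1 = 653/250 = 2.612 bits/symbol.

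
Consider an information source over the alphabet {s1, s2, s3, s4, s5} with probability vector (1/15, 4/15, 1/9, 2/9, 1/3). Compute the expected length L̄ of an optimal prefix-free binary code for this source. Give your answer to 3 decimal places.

Repeatedly combine the two least-probable nodes; the expected code length is the sum of the merged weights.
merge 1/15 + 1/9 → 8/45
merge 8/45 + 2/9 → 2/5
merge 4/15 + 1/3 → 3/5
merge 2/5 + 3/5 → 1
L = 8/45 + 2/5 + 3/5 + 1 = 98/45 ≈ 2.178 bits/symbol.

2.178 bits/symbol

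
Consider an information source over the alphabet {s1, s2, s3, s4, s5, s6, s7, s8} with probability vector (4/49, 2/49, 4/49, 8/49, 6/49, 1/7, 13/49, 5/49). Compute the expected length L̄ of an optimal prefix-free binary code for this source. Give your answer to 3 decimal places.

Repeatedly combine the two least-probable nodes; the expected code length is the sum of the merged weights.
merge 2/49 + 4/49 → 6/49
merge 4/49 + 5/49 → 9/49
merge 6/49 + 6/49 → 12/49
merge 1/7 + 8/49 → 15/49
merge 9/49 + 12/49 → 3/7
merge 13/49 + 15/49 → 4/7
merge 3/7 + 4/7 → 1
L = 6/49 + 9/49 + 12/49 + 15/49 + 3/7 + 4/7 + 1 = 20/7 ≈ 2.857 bits/symbol.

2.857 bits/symbol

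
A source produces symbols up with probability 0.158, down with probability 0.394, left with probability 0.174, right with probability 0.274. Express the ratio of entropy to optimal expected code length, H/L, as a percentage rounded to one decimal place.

Entropy H = −Σ p log₂ p ≈ 1.9008 bits.
Huffman merges: 79/500+87/500→83/250; 137/500+83/250→303/500; 197/500+303/500→1. L = 969/500 ≈ 1.9380.
Efficiency = H/L = 1.9008/1.9380 = 98.1%.

98.1%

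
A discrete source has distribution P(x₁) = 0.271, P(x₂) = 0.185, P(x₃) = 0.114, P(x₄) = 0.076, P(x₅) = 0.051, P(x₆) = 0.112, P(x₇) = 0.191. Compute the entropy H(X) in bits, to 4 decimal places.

2.6294 bits

H = −Σ pᵢ log₂ pᵢ.
−0.271·log₂(0.271) = 0.5105
−0.185·log₂(0.185) = 0.4504
−0.114·log₂(0.114) = 0.3571
−0.076·log₂(0.076) = 0.2826
−0.051·log₂(0.051) = 0.2190
−0.112·log₂(0.112) = 0.3537
−0.191·log₂(0.191) = 0.4562
Sum ≈ 2.6294 → 2.6294 bits.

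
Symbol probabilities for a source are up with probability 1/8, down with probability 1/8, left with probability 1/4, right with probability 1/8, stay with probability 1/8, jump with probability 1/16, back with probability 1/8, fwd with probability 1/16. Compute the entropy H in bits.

2.875 bits

Each probability is a power of 1/2, so log₂(1/p) is an integer.
H = Σ p·log₂(1/p) = 1/8·3 + 1/8·3 + 1/4·2 + 1/8·3 + 1/8·3 + 1/16·4 + 1/8·3 + 1/16·4 = 2.875 bits.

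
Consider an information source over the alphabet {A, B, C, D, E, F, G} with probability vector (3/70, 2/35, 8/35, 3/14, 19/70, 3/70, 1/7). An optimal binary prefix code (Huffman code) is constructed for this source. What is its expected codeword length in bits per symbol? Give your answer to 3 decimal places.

2.514 bits/symbol

Repeatedly combine the two least-probable nodes; the expected code length is the sum of the merged weights.
merge 3/70 + 3/70 → 3/35
merge 2/35 + 3/35 → 1/7
merge 1/7 + 1/7 → 2/7
merge 3/14 + 8/35 → 31/70
merge 19/70 + 2/7 → 39/70
merge 31/70 + 39/70 → 1
L = 3/35 + 1/7 + 2/7 + 31/70 + 39/70 + 1 = 88/35 ≈ 2.514 bits/symbol.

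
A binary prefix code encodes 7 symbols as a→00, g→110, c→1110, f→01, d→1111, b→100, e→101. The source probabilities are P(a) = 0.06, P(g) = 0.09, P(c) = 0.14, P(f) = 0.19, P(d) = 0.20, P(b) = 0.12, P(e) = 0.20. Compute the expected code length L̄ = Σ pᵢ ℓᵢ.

L̄ = Σ pᵢ·ℓᵢ = 0.06·2 + 0.09·3 + 0.14·4 + 0.19·2 + 0.20·4 + 0.12·3 + 0.20·3 = 3.09 bits/symbol.

3.09 bits/symbol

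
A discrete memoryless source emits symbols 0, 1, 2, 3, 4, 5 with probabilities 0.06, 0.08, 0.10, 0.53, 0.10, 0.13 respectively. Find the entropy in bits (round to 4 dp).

H = −Σ pᵢ log₂ pᵢ.
−0.06·log₂(0.06) = 0.2435
−0.08·log₂(0.08) = 0.2915
−0.10·log₂(0.10) = 0.3322
−0.53·log₂(0.53) = 0.4854
−0.10·log₂(0.10) = 0.3322
−0.13·log₂(0.13) = 0.3826
Sum ≈ 2.0675 → 2.0675 bits.

2.0675 bits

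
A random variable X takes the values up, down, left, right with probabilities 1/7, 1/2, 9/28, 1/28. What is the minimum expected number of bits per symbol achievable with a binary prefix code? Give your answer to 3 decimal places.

1.679 bits/symbol

Repeatedly combine the two least-probable nodes; the expected code length is the sum of the merged weights.
merge 1/28 + 1/7 → 5/28
merge 5/28 + 9/28 → 1/2
merge 1/2 + 1/2 → 1
L = 5/28 + 1/2 + 1 = 47/28 ≈ 1.679 bits/symbol.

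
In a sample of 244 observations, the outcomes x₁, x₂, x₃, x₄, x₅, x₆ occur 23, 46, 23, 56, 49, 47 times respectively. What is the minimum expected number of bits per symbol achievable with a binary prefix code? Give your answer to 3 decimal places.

Probabilities are the counts divided by 244.
Repeatedly combine the two least-probable nodes; the expected code length is the sum of the merged weights.
merge 23/244 + 23/244 → 23/122
merge 23/122 + 23/122 → 23/61
merge 47/244 + 49/244 → 24/61
merge 14/61 + 23/61 → 37/61
merge 24/61 + 37/61 → 1
L = 23/122 + 23/61 + 24/61 + 37/61 + 1 = 313/122 ≈ 2.566 bits/symbol.

2.566 bits/symbol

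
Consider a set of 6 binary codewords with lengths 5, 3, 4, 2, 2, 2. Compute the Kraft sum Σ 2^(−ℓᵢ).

0.96875

With common denominator 2^5 = 32: Σ 2^(−ℓᵢ) = 1/32 + 4/32 + 2/32 + 8/32 + 8/32 + 8/32 = 31/32 = 0.96875.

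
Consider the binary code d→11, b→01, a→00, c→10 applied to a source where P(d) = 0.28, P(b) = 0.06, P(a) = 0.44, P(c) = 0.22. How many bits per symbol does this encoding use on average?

L̄ = Σ pᵢ·ℓᵢ = 0.28·2 + 0.06·2 + 0.44·2 + 0.22·2 = 2 bits/symbol.

2 bits/symbol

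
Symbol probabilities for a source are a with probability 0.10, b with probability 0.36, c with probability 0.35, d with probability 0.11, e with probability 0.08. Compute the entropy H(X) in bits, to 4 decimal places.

H = −Σ pᵢ log₂ pᵢ.
−0.10·log₂(0.10) = 0.3322
−0.36·log₂(0.36) = 0.5306
−0.35·log₂(0.35) = 0.5301
−0.11·log₂(0.11) = 0.3503
−0.08·log₂(0.08) = 0.2915
Sum ≈ 2.0347 → 2.0347 bits.

2.0347 bits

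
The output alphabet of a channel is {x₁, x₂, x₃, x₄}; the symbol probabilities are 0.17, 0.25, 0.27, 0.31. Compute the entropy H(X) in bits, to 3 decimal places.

1.968 bits

H = −Σ pᵢ log₂ pᵢ.
−0.17·log₂(0.17) = 0.4346
−0.25·log₂(0.25) = 0.5000
−0.27·log₂(0.27) = 0.5100
−0.31·log₂(0.31) = 0.5238
Sum ≈ 1.9684 → 1.968 bits.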